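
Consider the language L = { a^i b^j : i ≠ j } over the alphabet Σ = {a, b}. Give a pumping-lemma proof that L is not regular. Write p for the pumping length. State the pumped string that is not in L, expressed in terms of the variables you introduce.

a^{p+p!} b^{p+p!}

Assume L is regular; let p be its pumping constant.
Choose w = a^p b^{p+p!}. Since p ≠ p+p!, w ∈ L; and |w| ≥ p.
Write w = xyz as guaranteed by the lemma, with |xy| ≤ p and y is nonempty.
Because |xy| ≤ p and w begins with p copies of a, we have y = a^k with 1 ≤ k ≤ p.
Since 1 ≤ k ≤ p, k divides p!; set t = 1 + p!/k. Then xy^t z has p + (p!/k)·k = p + p! copies of a. Now the a-count equals the b-count, so i ≠ j fails. So xy^t z = a^{p+p!} b^{p+p!} ∉ L.
This is a contradiction; hence L is not regular.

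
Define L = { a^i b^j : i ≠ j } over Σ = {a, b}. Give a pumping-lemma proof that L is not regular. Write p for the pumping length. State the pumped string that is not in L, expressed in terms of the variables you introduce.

a^{p+p!} b^{p+p!}

Assume L is regular; let p be its pumping constant.
Choose w = a^p b^{p+p!}. Since p ≠ p+p!, w ∈ L; and |w| ≥ p.
Write w = xyz as guaranteed by the lemma, with |xy| ≤ p and |y| > 0.
The first p characters of w are a's, so xy (and hence y) consists only of a's. Write y = a^k, 1 ≤ k ≤ p.
Since 1 ≤ k ≤ p, k divides p!; set t = 1 + p!/k. Then xy^t z has p + (p!/k)·k = p + p! copies of a. Now the a-count equals the b-count, so i ≠ j fails. So xy^t z = a^{p+p!} b^{p+p!} ∉ L.
This contradicts the pumping lemma, so L is not regular.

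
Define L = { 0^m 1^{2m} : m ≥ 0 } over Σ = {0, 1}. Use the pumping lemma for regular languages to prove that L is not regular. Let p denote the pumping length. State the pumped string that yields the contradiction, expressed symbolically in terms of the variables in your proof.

0^{p+k} 1^{2p}

Assume L is regular. Let p be the pumping length given by the pumping lemma.
Let w = 0^p 1^{2p} ∈ L; note |w| = 3p ≥ p.
The pumping lemma gives a decomposition w = xyz where |xy| ≤ p and |y| ≥ 1.
Because |xy| ≤ p and w begins with p copies of 0, we have y = 0^k with 1 ≤ k ≤ p.
Pump with i = 2: xy^2z = 0^{p+k} 1^{2p}. For this to lie in L we would need 2p = 2(p+k), which forces k = 0. But k ≥ 1, so xy^2z ∉ L.
This contradicts the pumping lemma, so L is not regular.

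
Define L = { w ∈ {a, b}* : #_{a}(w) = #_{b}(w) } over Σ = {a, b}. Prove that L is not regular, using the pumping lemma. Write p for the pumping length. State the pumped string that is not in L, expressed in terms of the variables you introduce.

a^{p+k} b^p

Suppose for contradiction that L is regular, and let p be the pumping length.
Choose w = a^p b^p ∈ L with |w| = 2p ≥ p.
By the pumping lemma, w = xyz with |xy| ≤ p and |y| > 0.
The first p characters of w are a's, so xy (and hence y) consists only of a's. Write y = a^k, 1 ≤ k ≤ p.
Pump with i = 2: xy^2z = a^{p+k} b^p has p+k occurrences of a but only p of b. Since k ≥ 1 the counts differ, so xy^2z ∉ L.
This contradicts the pumping lemma, so L is not regular.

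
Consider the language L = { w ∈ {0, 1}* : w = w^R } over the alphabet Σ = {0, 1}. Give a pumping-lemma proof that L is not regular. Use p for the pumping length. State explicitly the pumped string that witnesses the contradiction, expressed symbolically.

Suppose for contradiction that L is regular, and let p be the pumping length.
Take w = 0^p 1 0^p, a palindrome of length 2p+1 ≥ p.
Write w = xyz as guaranteed by the lemma, with |xy| ≤ p and |y| ≥ 1.
The first p characters of w are 0's, so xy (and hence y) consists only of 0's. Write y = 0^k, 1 ≤ k ≤ p.
Pump with i = 2: xy^2z = 0^{p+k} 1 0^p. Its reverse is 0^p 1 0^{p+k}, which differs from xy^2z since k ≥ 1. So xy^2z is not a palindrome and xy^2z ∉ L.
Contradiction. Therefore L is not regular.

0^{p+k} 1 0^p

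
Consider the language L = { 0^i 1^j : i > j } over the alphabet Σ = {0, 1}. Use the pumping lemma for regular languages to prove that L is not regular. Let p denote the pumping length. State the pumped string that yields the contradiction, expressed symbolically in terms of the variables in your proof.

0^{p+1-k} 1^p

Assume L is regular. Let p be the pumping length given by the pumping lemma.
Choose w = 0^{p+1} 1^p ∈ L, with |w| = 2p+1 ≥ p.
Write w = xyz as guaranteed by the lemma, with |xy| ≤ p and y is nonempty.
The first p characters of w are 0's, so xy (and hence y) consists only of 0's. Write y = 0^k, 1 ≤ k ≤ p.
Consider xy^0z = xz = 0^{p+1-k} 1^p. Since k ≥ 1, the 0-count p+1-k is at most p, so i > j fails; thus xz ∉ L.
This contradicts the pumping lemma, so L is not regular.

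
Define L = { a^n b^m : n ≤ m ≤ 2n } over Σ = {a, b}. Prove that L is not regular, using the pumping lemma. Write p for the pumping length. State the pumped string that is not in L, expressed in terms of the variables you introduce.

a^{p+k} b^p

Assume L is regular. Let p be the pumping length given by the pumping lemma.
Take w = a^p b^p ∈ L (since p ≤ p ≤ 2p), with |w| = 2p ≥ p.
The pumping lemma gives a decomposition w = xyz where |xy| ≤ p and y is nonempty.
Because |xy| ≤ p and w begins with p copies of a, we have y = a^k with 1 ≤ k ≤ p.
Pump with i = 2: xy^2z = a^{p+k} b^p. Now n = p+k > p = m, so the condition n ≤ m fails. Thus xy^2z ∉ L.
Contradiction. Therefore L is not regular.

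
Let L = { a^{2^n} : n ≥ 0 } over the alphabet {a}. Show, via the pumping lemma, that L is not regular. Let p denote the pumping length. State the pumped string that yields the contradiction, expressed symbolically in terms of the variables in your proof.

a^{2^p+k}

Suppose for contradiction that L is regular, and let p be the pumping length.
Take w = a^{2^p} ∈ L with |w| = 2^p ≥ p.
The pumping lemma gives a decomposition w = xyz where |xy| ≤ p and y is nonempty.
Then y = a^k for some k with 1 ≤ k ≤ p.
Pump with i = 2: xy^2z = a^{2^p+k}. Since 1 ≤ k ≤ p < 2^p, we have 2^p < 2^p+k < 2^{p+1}, so 2^p+k is not a power of 2. So xy^2z ∉ L.
This is a contradiction; hence L is not regular.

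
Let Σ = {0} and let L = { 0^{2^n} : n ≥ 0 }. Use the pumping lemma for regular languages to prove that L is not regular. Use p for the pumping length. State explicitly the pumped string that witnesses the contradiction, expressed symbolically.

0^{2^p+k}

Toward a contradiction, assume L is regular with pumping length p.
Take w = 0^{2^p} ∈ L with |w| = 2^p ≥ p.
The pumping lemma gives a decomposition w = xyz where |xy| ≤ p and |y| ≥ 1.
Then y = 0^k for some k with 1 ≤ k ≤ p.
Pump with i = 2: xy^2z = 0^{2^p+k}. Since 1 ≤ k ≤ p < 2^p, we have 2^p < 2^p+k < 2^{p+1}, so 2^p+k is not a power of 2. So xy^2z ∉ L.
This is a contradiction; hence L is not regular.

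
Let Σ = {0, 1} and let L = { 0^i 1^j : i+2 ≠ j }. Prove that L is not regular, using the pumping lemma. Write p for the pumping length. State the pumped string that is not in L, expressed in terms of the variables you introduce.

0^{p+p!} 1^{p+p!+2}

Suppose for contradiction that L is regular, and let p be the pumping length.
Choose w = 0^p 1^{p+p!+2}. Since p ≠ (p+p!+2)-2 = p+p!, w ∈ L; and |w| ≥ p.
By the pumping lemma, w = xyz with |xy| ≤ p and |y| ≥ 1.
Because |xy| ≤ p and w begins with p copies of 0, we have y = 0^k with 1 ≤ k ≤ p.
Since 1 ≤ k ≤ p, k divides p!; set t = 1 + p!/k. Then xy^t z has p + (p!/k)·k = p + p! copies of 0. Now the 0-count is p+p! and (1-count)-2 = (p+p!+2)-2 = p+p!, so i+2 ≠ j fails. So xy^t z = 0^{p+p!} 1^{p+p!+2} ∉ L.
This contradicts the pumping lemma, so L is not regular.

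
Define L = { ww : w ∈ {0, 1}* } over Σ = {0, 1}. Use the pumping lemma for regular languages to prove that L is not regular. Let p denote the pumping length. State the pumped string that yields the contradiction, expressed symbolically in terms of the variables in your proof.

0^{p+k} 1^p 0^p 1^p

Suppose for contradiction that L is regular, and let p be the pumping length.
Take w = 0^p 1^p 0^p 1^p = uu where u = 0^p1^p; then w ∈ L and |w| = 4p ≥ p.
By the pumping lemma, w = xyz with |xy| ≤ p and |y| ≥ 1.
Since the first p symbols of w are all 0's and |xy| ≤ p, y lies entirely in the leading 0-block: y = 0^k for some k with 1 ≤ k ≤ p.
Pump with i = 2: xy^2z = 0^{p+k} 1^p 0^p 1^p, of length 4p+k. Suppose this equals vv. The string starts with 0 and ends with 1, so v does too; thus the boundary between the two copies of v is a 1→0 transition. There is exactly one such transition, at position 2p+k, so |v| = 2p+k and |vv| = 4p+2k ≠ 4p+k since k ≥ 1. So xy^2z ∉ L.
This is a contradiction; hence L is not regular.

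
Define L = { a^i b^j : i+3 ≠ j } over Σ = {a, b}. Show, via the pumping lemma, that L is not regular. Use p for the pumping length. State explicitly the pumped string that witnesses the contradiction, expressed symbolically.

a^{p+p!} b^{p+p!+3}

Assume L is regular. Let p be the pumping length given by the pumping lemma.
Choose w = a^p b^{p+p!+3}. Since p ≠ (p+p!+3)-3 = p+p!, w ∈ L; and |w| ≥ p.
Write w = xyz as guaranteed by the lemma, with |xy| ≤ p and |y| ≥ 1.
Because |xy| ≤ p and w begins with p copies of a, we have y = a^k with 1 ≤ k ≤ p.
Since 1 ≤ k ≤ p, k divides p!; set t = 1 + p!/k. Then xy^t z has p + (p!/k)·k = p + p! copies of a. Now the a-count is p+p! and (b-count)-3 = (p+p!+3)-3 = p+p!, so i+3 ≠ j fails. So xy^t z = a^{p+p!} b^{p+p!+3} ∉ L.
This is a contradiction; hence L is not regular.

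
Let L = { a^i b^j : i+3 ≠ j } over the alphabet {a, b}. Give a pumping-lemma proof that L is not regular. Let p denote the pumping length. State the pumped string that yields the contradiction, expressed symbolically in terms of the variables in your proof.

a^{p+p!} b^{p+p!+3}

Toward a contradiction, assume L is regular with pumping length p.
Choose w = a^p b^{p+p!+3}. Since p ≠ (p+p!+3)-3 = p+p!, w ∈ L; and |w| ≥ p.
The pumping lemma gives a decomposition w = xyz where |xy| ≤ p and y is nonempty.
Since the first p symbols of w are all a's and |xy| ≤ p, y lies entirely in the leading a-block: y = a^k for some k with 1 ≤ k ≤ p.
Since 1 ≤ k ≤ p, k divides p!; set t = 1 + p!/k. Then xy^t z has p + (p!/k)·k = p + p! copies of a. Now the a-count is p+p! and (b-count)-3 = (p+p!+3)-3 = p+p!, so i+3 ≠ j fails. So xy^t z = a^{p+p!} b^{p+p!+3} ∉ L.
This is a contradiction; hence L is not regular.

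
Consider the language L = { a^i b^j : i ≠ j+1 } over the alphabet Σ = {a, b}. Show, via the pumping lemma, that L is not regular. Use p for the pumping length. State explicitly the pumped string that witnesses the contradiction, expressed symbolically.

a^{p+p!} b^{p+p!-1}

Toward a contradiction, assume L is regular with pumping length p.
Choose w = a^p b^{p+p!-1}. Since p ≠ (p+p!-1)+1 = p+p!, w ∈ L; and |w| ≥ p.
By the pumping lemma, w = xyz with |xy| ≤ p and |y| > 0.
Since the first p symbols of w are all a's and |xy| ≤ p, y lies entirely in the leading a-block: y = a^k for some k with 1 ≤ k ≤ p.
Since 1 ≤ k ≤ p, k divides p!; set t = 1 + p!/k. Then xy^t z has p + (p!/k)·k = p + p! copies of a. Now the a-count is p+p! and (b-count)+1 = (p+p!-1)+1 = p+p!, so i ≠ j+1 fails. So xy^t z = a^{p+p!} b^{p+p!-1} ∉ L.
Contradiction. Therefore L is not regular.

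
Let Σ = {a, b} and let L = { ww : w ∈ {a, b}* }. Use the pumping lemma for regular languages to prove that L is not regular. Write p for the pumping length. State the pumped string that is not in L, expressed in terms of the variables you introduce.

Assume L is regular; let p be its pumping constant.
Take w = a^p b^p a^p b^p = uu where u = a^pb^p; then w ∈ L and |w| = 4p ≥ p.
The pumping lemma gives a decomposition w = xyz where |xy| ≤ p and |y| > 0.
Since the first p symbols of w are all a's and |xy| ≤ p, y lies entirely in the leading a-block: y = a^k for some k with 1 ≤ k ≤ p.
Pump with i = 2: xy^2z = a^{p+k} b^p a^p b^p, of length 4p+k. Suppose this equals vv. The string starts with a and ends with b, so v does too; thus the boundary between the two copies of v is a b→a transition. There is exactly one such transition, at position 2p+k, so |v| = 2p+k and |vv| = 4p+2k ≠ 4p+k since k ≥ 1. So xy^2z ∉ L.
Contradiction. Therefore L is not regular.

a^{p+k} b^p a^p b^p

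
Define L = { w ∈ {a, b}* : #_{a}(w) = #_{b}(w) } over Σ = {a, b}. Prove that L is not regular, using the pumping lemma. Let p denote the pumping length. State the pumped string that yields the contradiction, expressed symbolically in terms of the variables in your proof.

a^{p+k} b^p

Assume L is regular. Let p be the pumping length given by the pumping lemma.
Choose w = a^p b^p ∈ L with |w| = 2p ≥ p.
By the pumping lemma, w = xyz with |xy| ≤ p and y is nonempty.
Since the first p symbols of w are all a's and |xy| ≤ p, y lies entirely in the leading a-block: y = a^k for some k with 1 ≤ k ≤ p.
Pump with i = 2: xy^2z = a^{p+k} b^p has p+k occurrences of a but only p of b. Since k ≥ 1 the counts differ, so xy^2z ∉ L.
Contradiction. Therefore L is not regular.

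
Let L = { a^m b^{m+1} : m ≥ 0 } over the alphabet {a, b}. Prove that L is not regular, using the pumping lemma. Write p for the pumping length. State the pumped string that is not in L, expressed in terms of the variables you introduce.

Suppose for contradiction that L is regular, and let p be the pumping length.
Take w = a^p b^{p+1}. Then w ∈ L and |w| = 2p+1 ≥ p.
Write w = xyz as guaranteed by the lemma, with |xy| ≤ p and |y| > 0.
Because |xy| ≤ p and w begins with p copies of a, we have y = a^k with 1 ≤ k ≤ p.
Pump with i = 2: xy^2z = a^{p+k} b^{p+1}. For this to lie in L we would need p+1 = (p+k)+1, which forces k = 0. But k ≥ 1, so xy^2z ∉ L.
This contradicts the pumping lemma, so L is not regular.

a^{p+k} b^{p+1}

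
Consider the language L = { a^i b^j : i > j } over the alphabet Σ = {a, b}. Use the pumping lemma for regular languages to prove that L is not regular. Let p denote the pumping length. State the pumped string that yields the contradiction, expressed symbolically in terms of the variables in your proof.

a^{p+1-k} b^p

Suppose for contradiction that L is regular, and let p be the pumping length.
Choose w = a^{p+1} b^p ∈ L, with |w| = 2p+1 ≥ p.
By the pumping lemma, w = xyz with |xy| ≤ p and |y| > 0.
Since the first p symbols of w are all a's and |xy| ≤ p, y lies entirely in the leading a-block: y = a^k for some k with 1 ≤ k ≤ p.
Consider xy^0z = xz = a^{p+1-k} b^p. Since k ≥ 1, the a-count p+1-k is at most p, so i > j fails; thus xz ∉ L.
This is a contradiction; hence L is not regular.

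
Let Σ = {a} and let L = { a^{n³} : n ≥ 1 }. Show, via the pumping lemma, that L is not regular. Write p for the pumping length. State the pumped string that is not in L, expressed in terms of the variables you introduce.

a^{p³+k}

Assume L is regular; let p be its pumping constant.
Take w = a^{p³} ∈ L with |w| = p³ ≥ p.
The pumping lemma gives a decomposition w = xyz where |xy| ≤ p and y is nonempty.
Then y = a^k for some k with 1 ≤ k ≤ p.
Pump with i = 2: xy^2z = a^{p³+k}. Since 1 ≤ k ≤ p, p³ < p³+k ≤ p³+p < p³+3p²+3p+1 = (p+1)³, so p³+k is not a perfect cube. So xy^2z ∉ L.
Contradiction. Therefore L is not regular.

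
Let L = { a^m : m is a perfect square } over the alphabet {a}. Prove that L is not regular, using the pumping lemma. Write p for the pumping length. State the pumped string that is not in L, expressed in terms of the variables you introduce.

Assume L is regular; let p be its pumping constant.
Take w = a^{p²} ∈ L with |w| = p² ≥ p.
By the pumping lemma, w = xyz with |xy| ≤ p and |y| > 0.
Then y = a^k for some k with 1 ≤ k ≤ p.
Pump with i = 2: xy^2z = a^{p²+k}. Since 1 ≤ k ≤ p, p² < p²+k ≤ p²+p < (p+1)², so p²+k lies strictly between consecutive squares and is not a perfect square. So xy^2z ∉ L.
Contradiction. Therefore L is not regular.

a^{p²+k}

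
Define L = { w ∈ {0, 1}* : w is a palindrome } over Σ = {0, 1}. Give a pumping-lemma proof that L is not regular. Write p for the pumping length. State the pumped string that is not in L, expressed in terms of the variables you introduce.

Assume L is regular. Let p be the pumping length given by the pumping lemma.
Take w = 0^p 1 0^p, a palindrome of length 2p+1 ≥ p.
The pumping lemma gives a decomposition w = xyz where |xy| ≤ p and |y| > 0.
Since the first p symbols of w are all 0's and |xy| ≤ p, y lies entirely in the leading 0-block: y = 0^k for some k with 1 ≤ k ≤ p.
Pump with i = 2: xy^2z = 0^{p+k} 1 0^p. Its reverse is 0^p 1 0^{p+k}, which differs from xy^2z since k ≥ 1. So xy^2z is not a palindrome and xy^2z ∉ L.
Contradiction. Therefore L is not regular.

0^{p+k} 1 0^p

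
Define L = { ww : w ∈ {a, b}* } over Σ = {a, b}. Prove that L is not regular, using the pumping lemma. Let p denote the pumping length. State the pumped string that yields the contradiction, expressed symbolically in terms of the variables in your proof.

Toward a contradiction, assume L is regular with pumping length p.
Take w = a^p b^p a^p b^p = uu where u = a^pb^p; then w ∈ L and |w| = 4p ≥ p.
By the pumping lemma, w = xyz with |xy| ≤ p and y is nonempty.
Since the first p symbols of w are all a's and |xy| ≤ p, y lies entirely in the leading a-block: y = a^k for some k with 1 ≤ k ≤ p.
Pump with i = 2: xy^2z = a^{p+k} b^p a^p b^p, of length 4p+k. Suppose this equals vv. The string starts with a and ends with b, so v does too; thus the boundary between the two copies of v is a b→a transition. There is exactly one such transition, at position 2p+k, so |v| = 2p+k and |vv| = 4p+2k ≠ 4p+k since k ≥ 1. So xy^2z ∉ L.
Contradiction. Therefore L is not regular.

a^{p+k} b^p a^p b^p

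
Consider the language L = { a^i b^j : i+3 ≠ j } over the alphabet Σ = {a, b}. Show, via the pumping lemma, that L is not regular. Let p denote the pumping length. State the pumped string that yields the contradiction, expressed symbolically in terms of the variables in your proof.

a^{p+p!} b^{p+p!+3}

Assume L is regular. Let p be the pumping length given by the pumping lemma.
Choose w = a^p b^{p+p!+3}. Since p ≠ (p+p!+3)-3 = p+p!, w ∈ L; and |w| ≥ p.
Write w = xyz as guaranteed by the lemma, with |xy| ≤ p and |y| > 0.
Because |xy| ≤ p and w begins with p copies of a, we have y = a^k with 1 ≤ k ≤ p.
Since 1 ≤ k ≤ p, k divides p!; set t = 1 + p!/k. Then xy^t z has p + (p!/k)·k = p + p! copies of a. Now the a-count is p+p! and (b-count)-3 = (p+p!+3)-3 = p+p!, so i+3 ≠ j fails. So xy^t z = a^{p+p!} b^{p+p!+3} ∉ L.
This contradicts the pumping lemma, so L is not regular.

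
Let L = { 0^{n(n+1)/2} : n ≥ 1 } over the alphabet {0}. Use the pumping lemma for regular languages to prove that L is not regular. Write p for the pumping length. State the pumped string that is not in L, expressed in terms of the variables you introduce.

Toward a contradiction, assume L is regular with pumping length p.
Take w = 0^{p(p+1)/2} ∈ L with |w| = p(p+1)/2 ≥ p.
The pumping lemma gives a decomposition w = xyz where |xy| ≤ p and |y| ≥ 1.
Then y = 0^k for some k with 1 ≤ k ≤ p.
Pump with i = 2: xy^2z = 0^{p(p+1)/2+k}. Since 1 ≤ k ≤ p, p(p+1)/2 < p(p+1)/2+k ≤ p(p+1)/2+p < (p+1)(p+2)/2, so p(p+1)/2+k is strictly between consecutive triangular numbers. So xy^2z ∉ L.
Contradiction. Therefore L is not regular.

0^{p(p+1)/2+k}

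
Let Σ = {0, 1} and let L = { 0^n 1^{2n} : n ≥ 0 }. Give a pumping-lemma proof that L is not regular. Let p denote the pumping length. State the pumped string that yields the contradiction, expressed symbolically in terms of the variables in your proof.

Toward a contradiction, assume L is regular with pumping length p.
Take w = 0^p 1^{2p}. Then w ∈ L and |w| = 3p ≥ p.
Write w = xyz as guaranteed by the lemma, with |xy| ≤ p and |y| ≥ 1.
Since the first p symbols of w are all 0's and |xy| ≤ p, y lies entirely in the leading 0-block: y = 0^k for some k with 1 ≤ k ≤ p.
Pump with i = 2: xy^2z = 0^{p+k} 1^{2p}. For this to lie in L we would need 2p = 2(p+k), which forces k = 0. But k ≥ 1, so xy^2z ∉ L.
This contradicts the pumping lemma, so L is not regular.

0^{p+k} 1^{2p}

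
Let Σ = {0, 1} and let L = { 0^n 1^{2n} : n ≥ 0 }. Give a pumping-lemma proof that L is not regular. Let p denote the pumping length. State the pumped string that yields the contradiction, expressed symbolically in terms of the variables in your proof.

Assume L is regular. Let p be the pumping length given by the pumping lemma.
Take w = 0^p 1^{2p}. Then w ∈ L and |w| = 3p ≥ p.
Write w = xyz as guaranteed by the lemma, with |xy| ≤ p and |y| ≥ 1.
The first p characters of w are 0's, so xy (and hence y) consists only of 0's. Write y = 0^k, 1 ≤ k ≤ p.
Pump with i = 2: xy^2z = 0^{p+k} 1^{2p}. For this to lie in L we would need 2p = 2(p+k), which forces k = 0. But k ≥ 1, so xy^2z ∉ L.
This contradicts the pumping lemma, so L is not regular.

0^{p+k} 1^{2p}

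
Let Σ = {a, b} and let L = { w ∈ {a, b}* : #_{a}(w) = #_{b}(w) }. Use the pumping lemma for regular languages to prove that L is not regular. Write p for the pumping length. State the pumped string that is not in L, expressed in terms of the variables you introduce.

Toward a contradiction, assume L is regular with pumping length p.
Choose w = a^p b^p ∈ L with |w| = 2p ≥ p.
The pumping lemma gives a decomposition w = xyz where |xy| ≤ p and |y| ≥ 1.
Because |xy| ≤ p and w begins with p copies of a, we have y = a^k with 1 ≤ k ≤ p.
Pump with i = 2: xy^2z = a^{p+k} b^p has p+k occurrences of a but only p of b. Since k ≥ 1 the counts differ, so xy^2z ∉ L.
This is a contradiction; hence L is not regular.

a^{p+k} b^p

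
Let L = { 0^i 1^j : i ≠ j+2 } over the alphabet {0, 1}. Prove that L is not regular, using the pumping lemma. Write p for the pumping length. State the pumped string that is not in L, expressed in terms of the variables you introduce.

Toward a contradiction, assume L is regular with pumping length p.
Choose w = 0^p 1^{p+p!-2}. Since p ≠ (p+p!-2)+2 = p+p!, w ∈ L; and |w| ≥ p.
Write w = xyz as guaranteed by the lemma, with |xy| ≤ p and |y| ≥ 1.
The first p characters of w are 0's, so xy (and hence y) consists only of 0's. Write y = 0^k, 1 ≤ k ≤ p.
Since 1 ≤ k ≤ p, k divides p!; set t = 1 + p!/k. Then xy^t z has p + (p!/k)·k = p + p! copies of 0. Now the 0-count is p+p! and (1-count)+2 = (p+p!-2)+2 = p+p!, so i ≠ j+2 fails. So xy^t z = 0^{p+p!} 1^{p+p!-2} ∉ L.
This is a contradiction; hence L is not regular.

0^{p+p!} 1^{p+p!-2}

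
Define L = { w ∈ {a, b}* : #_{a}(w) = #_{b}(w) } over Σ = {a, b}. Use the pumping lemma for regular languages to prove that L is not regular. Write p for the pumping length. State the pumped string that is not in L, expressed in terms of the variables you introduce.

a^{p+k} b^p

Assume L is regular. Let p be the pumping length given by the pumping lemma.
Choose w = a^p b^p ∈ L with |w| = 2p ≥ p.
By the pumping lemma, w = xyz with |xy| ≤ p and y is nonempty.
Because |xy| ≤ p and w begins with p copies of a, we have y = a^k with 1 ≤ k ≤ p.
Pump with i = 2: xy^2z = a^{p+k} b^p has p+k occurrences of a but only p of b. Since k ≥ 1 the counts differ, so xy^2z ∉ L.
This contradicts the pumping lemma, so L is not regular.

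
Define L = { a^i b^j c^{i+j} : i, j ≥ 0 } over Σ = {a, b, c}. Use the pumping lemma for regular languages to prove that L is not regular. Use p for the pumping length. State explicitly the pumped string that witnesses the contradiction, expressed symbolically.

a^{p+k} b^p c^{2p}

Suppose for contradiction that L is regular, and let p be the pumping length.
Take w = a^p b^p c^{2p} ∈ L (with i=j=p, i+j=2p), |w| = 4p ≥ p.
Write w = xyz as guaranteed by the lemma, with |xy| ≤ p and y is nonempty.
The first p characters of w are a's, so xy (and hence y) consists only of a's. Write y = a^k, 1 ≤ k ≤ p.
Consider xy^2z = a^{p+k} b^p c^{2p}. Now the a- and b-counts sum to 2p+k, but the c-count is 2p ≠ 2p+k. So xy^2z ∉ L.
This contradicts the pumping lemma, so L is not regular.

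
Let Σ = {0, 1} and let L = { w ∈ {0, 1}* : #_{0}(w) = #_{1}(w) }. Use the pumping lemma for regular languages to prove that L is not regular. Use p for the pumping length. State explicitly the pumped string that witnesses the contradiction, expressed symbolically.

Assume L is regular. Let p be the pumping length given by the pumping lemma.
Choose w = 0^p 1^p ∈ L with |w| = 2p ≥ p.
The pumping lemma gives a decomposition w = xyz where |xy| ≤ p and y is nonempty.
Since the first p symbols of w are all 0's and |xy| ≤ p, y lies entirely in the leading 0-block: y = 0^k for some k with 1 ≤ k ≤ p.
Pump with i = 2: xy^2z = 0^{p+k} 1^p has p+k occurrences of 0 but only p of 1. Since k ≥ 1 the counts differ, so xy^2z ∉ L.
This contradicts the pumping lemma, so L is not regular.

0^{p+k} 1^p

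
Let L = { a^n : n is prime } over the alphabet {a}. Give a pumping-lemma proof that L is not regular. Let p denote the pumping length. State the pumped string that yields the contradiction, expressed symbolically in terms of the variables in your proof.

a^{q(1+k)}

Toward a contradiction, assume L is regular with pumping length p.
Let q be a prime with q ≥ p+2 (infinitely many primes exist), and take w = a^q ∈ L with |w| = q ≥ p.
Write w = xyz as guaranteed by the lemma, with |xy| ≤ p and y is nonempty.
Then y = a^k for some k with 1 ≤ k ≤ p.
Since 1 ≤ k ≤ p, |xz| = q-k. Pump with i = q+1: |xy^{q+1}z| = (q-k)+(q+1)k = q+qk = q(1+k), which is composite (both factors ≥ 2). So xy^{q+1}z = a^{q(1+k)} ∉ L.
Contradiction. Therefore L is not regular.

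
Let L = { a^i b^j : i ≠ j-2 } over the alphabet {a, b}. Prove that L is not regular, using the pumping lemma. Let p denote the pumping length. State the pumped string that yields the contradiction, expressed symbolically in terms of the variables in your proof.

Assume L is regular. Let p be the pumping length given by the pumping lemma.
Choose w = a^p b^{p+p!+2}. Since p ≠ (p+p!+2)-2 = p+p!, w ∈ L; and |w| ≥ p.
The pumping lemma gives a decomposition w = xyz where |xy| ≤ p and |y| ≥ 1.
Because |xy| ≤ p and w begins with p copies of a, we have y = a^k with 1 ≤ k ≤ p.
Since 1 ≤ k ≤ p, k divides p!; set t = 1 + p!/k. Then xy^t z has p + (p!/k)·k = p + p! copies of a. Now the a-count is p+p! and (b-count)-2 = (p+p!+2)-2 = p+p!, so i ≠ j-2 fails. So xy^t z = a^{p+p!} b^{p+p!+2} ∉ L.
Contradiction. Therefore L is not regular.

a^{p+p!} b^{p+p!+2}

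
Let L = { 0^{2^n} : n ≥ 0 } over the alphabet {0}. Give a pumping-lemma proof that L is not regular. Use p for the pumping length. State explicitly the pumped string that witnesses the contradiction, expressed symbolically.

Toward a contradiction, assume L is regular with pumping length p.
Take w = 0^{2^p} ∈ L with |w| = 2^p ≥ p.
By the pumping lemma, w = xyz with |xy| ≤ p and |y| > 0.
Then y = 0^k for some k with 1 ≤ k ≤ p.
Pump with i = 2: xy^2z = 0^{2^p+k}. Since 1 ≤ k ≤ p < 2^p, we have 2^p < 2^p+k < 2^{p+1}, so 2^p+k is not a power of 2. So xy^2z ∉ L.
This is a contradiction; hence L is not regular.

0^{2^p+k}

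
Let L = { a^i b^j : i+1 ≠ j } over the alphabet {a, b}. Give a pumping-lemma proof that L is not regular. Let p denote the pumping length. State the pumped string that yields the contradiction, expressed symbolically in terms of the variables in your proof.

a^{p+p!} b^{p+p!+1}

Assume L is regular; let p be its pumping constant.
Choose w = a^p b^{p+p!+1}. Since p ≠ (p+p!+1)-1 = p+p!, w ∈ L; and |w| ≥ p.
Write w = xyz as guaranteed by the lemma, with |xy| ≤ p and |y| ≥ 1.
The first p characters of w are a's, so xy (and hence y) consists only of a's. Write y = a^k, 1 ≤ k ≤ p.
Since 1 ≤ k ≤ p, k divides p!; set t = 1 + p!/k. Then xy^t z has p + (p!/k)·k = p + p! copies of a. Now the a-count is p+p! and (b-count)-1 = (p+p!+1)-1 = p+p!, so i+1 ≠ j fails. So xy^t z = a^{p+p!} b^{p+p!+1} ∉ L.
This is a contradiction; hence L is not regular.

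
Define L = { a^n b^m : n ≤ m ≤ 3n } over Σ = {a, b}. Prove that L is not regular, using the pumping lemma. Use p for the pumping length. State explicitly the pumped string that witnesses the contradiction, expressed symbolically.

a^{p+k} b^p

Toward a contradiction, assume L is regular with pumping length p.
Take w = a^p b^p ∈ L (since p ≤ p ≤ 3p), with |w| = 2p ≥ p.
By the pumping lemma, w = xyz with |xy| ≤ p and y is nonempty.
The first p characters of w are a's, so xy (and hence y) consists only of a's. Write y = a^k, 1 ≤ k ≤ p.
Pump with i = 2: xy^2z = a^{p+k} b^p. Now n = p+k > p = m, so the condition n ≤ m fails. Thus xy^2z ∉ L.
This is a contradiction; hence L is not regular.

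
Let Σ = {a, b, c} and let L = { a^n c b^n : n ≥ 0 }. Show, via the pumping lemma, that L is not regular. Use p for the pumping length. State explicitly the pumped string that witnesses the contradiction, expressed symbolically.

Toward a contradiction, assume L is regular with pumping length p.
Take w = a^p c b^p ∈ L with |w| = 2p+1 ≥ p.
Write w = xyz as guaranteed by the lemma, with |xy| ≤ p and y is nonempty.
The first p characters of w are a's, so xy (and hence y) consists only of a's. Write y = a^k, 1 ≤ k ≤ p.
Pump with i = 2: xy^2z = a^{p+k} c b^p, which would require p+k = p. But k ≥ 1, so xy^2z ∉ L.
This is a contradiction; hence L is not regular.

a^{p+k} c b^p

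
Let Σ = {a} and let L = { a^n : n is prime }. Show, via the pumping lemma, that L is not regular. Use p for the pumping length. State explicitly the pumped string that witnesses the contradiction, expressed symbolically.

a^{q(1+k)}

Toward a contradiction, assume L is regular with pumping length p.
Let q be a prime with q ≥ p+2 (infinitely many primes exist), and take w = a^q ∈ L with |w| = q ≥ p.
By the pumping lemma, w = xyz with |xy| ≤ p and |y| > 0.
Then y = a^k for some k with 1 ≤ k ≤ p.
Since 1 ≤ k ≤ p, |xz| = q-k. Pump with i = q+1: |xy^{q+1}z| = (q-k)+(q+1)k = q+qk = q(1+k), which is composite (both factors ≥ 2). So xy^{q+1}z = a^{q(1+k)} ∉ L.
This contradicts the pumping lemma, so L is not regular.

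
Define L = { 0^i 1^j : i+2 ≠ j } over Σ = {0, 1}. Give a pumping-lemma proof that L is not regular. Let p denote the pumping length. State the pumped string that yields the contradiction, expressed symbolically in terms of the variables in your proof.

0^{p+p!} 1^{p+p!+2}

Assume L is regular. Let p be the pumping length given by the pumping lemma.
Choose w = 0^p 1^{p+p!+2}. Since p ≠ (p+p!+2)-2 = p+p!, w ∈ L; and |w| ≥ p.
The pumping lemma gives a decomposition w = xyz where |xy| ≤ p and |y| > 0.
The first p characters of w are 0's, so xy (and hence y) consists only of 0's. Write y = 0^k, 1 ≤ k ≤ p.
Since 1 ≤ k ≤ p, k divides p!; set t = 1 + p!/k. Then xy^t z has p + (p!/k)·k = p + p! copies of 0. Now the 0-count is p+p! and (1-count)-2 = (p+p!+2)-2 = p+p!, so i+2 ≠ j fails. So xy^t z = 0^{p+p!} 1^{p+p!+2} ∉ L.
This is a contradiction; hence L is not regular.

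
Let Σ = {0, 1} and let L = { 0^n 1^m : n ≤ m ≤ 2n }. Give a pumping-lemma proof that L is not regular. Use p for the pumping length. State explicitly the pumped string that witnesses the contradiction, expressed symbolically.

Suppose for contradiction that L is regular, and let p be the pumping length.
Take w = 0^p 1^p ∈ L (since p ≤ p ≤ 2p), with |w| = 2p ≥ p.
The pumping lemma gives a decomposition w = xyz where |xy| ≤ p and |y| > 0.
Because |xy| ≤ p and w begins with p copies of 0, we have y = 0^k with 1 ≤ k ≤ p.
Pump with i = 2: xy^2z = 0^{p+k} 1^p. Now n = p+k > p = m, so the condition n ≤ m fails. Thus xy^2z ∉ L.
This contradicts the pumping lemma, so L is not regular.

0^{p+k} 1^p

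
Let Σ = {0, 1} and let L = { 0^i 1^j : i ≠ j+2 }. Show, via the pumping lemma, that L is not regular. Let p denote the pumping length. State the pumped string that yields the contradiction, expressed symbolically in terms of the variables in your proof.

Suppose for contradiction that L is regular, and let p be the pumping length.
Choose w = 0^p 1^{p+p!-2}. Since p ≠ (p+p!-2)+2 = p+p!, w ∈ L; and |w| ≥ p.
Write w = xyz as guaranteed by the lemma, with |xy| ≤ p and y is nonempty.
Since the first p symbols of w are all 0's and |xy| ≤ p, y lies entirely in the leading 0-block: y = 0^k for some k with 1 ≤ k ≤ p.
Since 1 ≤ k ≤ p, k divides p!; set t = 1 + p!/k. Then xy^t z has p + (p!/k)·k = p + p! copies of 0. Now the 0-count is p+p! and (1-count)+2 = (p+p!-2)+2 = p+p!, so i ≠ j+2 fails. So xy^t z = 0^{p+p!} 1^{p+p!-2} ∉ L.
This is a contradiction; hence L is not regular.

0^{p+p!} 1^{p+p!-2}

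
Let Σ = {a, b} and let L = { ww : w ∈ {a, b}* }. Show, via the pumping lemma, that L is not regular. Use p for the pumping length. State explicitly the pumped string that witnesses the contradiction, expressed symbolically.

Assume L is regular; let p be its pumping constant.
Take w = a^p b^p a^p b^p = uu where u = a^pb^p; then w ∈ L and |w| = 4p ≥ p.
By the pumping lemma, w = xyz with |xy| ≤ p and |y| > 0.
The first p characters of w are a's, so xy (and hence y) consists only of a's. Write y = a^k, 1 ≤ k ≤ p.
Pump with i = 2: xy^2z = a^{p+k} b^p a^p b^p, of length 4p+k. Suppose this equals vv. The string starts with a and ends with b, so v does too; thus the boundary between the two copies of v is a b→a transition. There is exactly one such transition, at position 2p+k, so |v| = 2p+k and |vv| = 4p+2k ≠ 4p+k since k ≥ 1. So xy^2z ∉ L.
This contradicts the pumping lemma, so L is not regular.

a^{p+k} b^p a^p b^p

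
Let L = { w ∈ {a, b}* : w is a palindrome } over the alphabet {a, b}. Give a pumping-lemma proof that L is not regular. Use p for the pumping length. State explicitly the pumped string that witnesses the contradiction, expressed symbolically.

a^{p+k} b a^p

Suppose for contradiction that L is regular, and let p be the pumping length.
Take w = a^p b a^p, a palindrome of length 2p+1 ≥ p.
Write w = xyz as guaranteed by the lemma, with |xy| ≤ p and y is nonempty.
Because |xy| ≤ p and w begins with p copies of a, we have y = a^k with 1 ≤ k ≤ p.
Pump with i = 2: xy^2z = a^{p+k} b a^p. Its reverse is a^p b a^{p+k}, which differs from xy^2z since k ≥ 1. So xy^2z is not a palindrome and xy^2z ∉ L.
This is a contradiction; hence L is not regular.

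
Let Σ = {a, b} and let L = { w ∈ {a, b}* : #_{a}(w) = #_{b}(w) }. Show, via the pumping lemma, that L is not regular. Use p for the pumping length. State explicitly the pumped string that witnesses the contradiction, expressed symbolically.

a^{p+k} b^p

Toward a contradiction, assume L is regular with pumping length p.
Choose w = a^p b^p ∈ L with |w| = 2p ≥ p.
The pumping lemma gives a decomposition w = xyz where |xy| ≤ p and y is nonempty.
Because |xy| ≤ p and w begins with p copies of a, we have y = a^k with 1 ≤ k ≤ p.
Pump with i = 2: xy^2z = a^{p+k} b^p has p+k occurrences of a but only p of b. Since k ≥ 1 the counts differ, so xy^2z ∉ L.
This contradicts the pumping lemma, so L is not regular.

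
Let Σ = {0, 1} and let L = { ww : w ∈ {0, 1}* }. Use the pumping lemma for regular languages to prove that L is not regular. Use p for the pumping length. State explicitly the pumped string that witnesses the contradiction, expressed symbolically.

Assume L is regular; let p be its pumping constant.
Take w = 0^p 1^p 0^p 1^p = uu where u = 0^p1^p; then w ∈ L and |w| = 4p ≥ p.
Write w = xyz as guaranteed by the lemma, with |xy| ≤ p and |y| > 0.
Since the first p symbols of w are all 0's and |xy| ≤ p, y lies entirely in the leading 0-block: y = 0^k for some k with 1 ≤ k ≤ p.
Pump with i = 2: xy^2z = 0^{p+k} 1^p 0^p 1^p, of length 4p+k. Suppose this equals vv. The string starts with 0 and ends with 1, so v does too; thus the boundary between the two copies of v is a 1→0 transition. There is exactly one such transition, at position 2p+k, so |v| = 2p+k and |vv| = 4p+2k ≠ 4p+k since k ≥ 1. So xy^2z ∉ L.
Contradiction. Therefore L is not regular.

0^{p+k} 1^p 0^p 1^p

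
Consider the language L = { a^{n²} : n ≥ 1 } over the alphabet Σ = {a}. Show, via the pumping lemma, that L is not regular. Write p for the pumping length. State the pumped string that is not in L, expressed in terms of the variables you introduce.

Assume L is regular; let p be its pumping constant.
Take w = a^{p²} ∈ L with |w| = p² ≥ p.
Write w = xyz as guaranteed by the lemma, with |xy| ≤ p and y is nonempty.
Then y = a^k for some k with 1 ≤ k ≤ p.
Pump with i = 2: xy^2z = a^{p²+k}. Since 1 ≤ k ≤ p, p² < p²+k ≤ p²+p < (p+1)², so p²+k lies strictly between consecutive squares and is not a perfect square. So xy^2z ∉ L.
Contradiction. Therefore L is not regular.

a^{p²+k}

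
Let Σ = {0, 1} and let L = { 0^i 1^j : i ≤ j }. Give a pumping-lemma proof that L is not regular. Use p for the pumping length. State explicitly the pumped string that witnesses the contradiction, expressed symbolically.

Suppose for contradiction that L is regular, and let p be the pumping length.
Choose w = 0^p 1^p ∈ L, with |w| = 2p ≥ p.
The pumping lemma gives a decomposition w = xyz where |xy| ≤ p and y is nonempty.
Since the first p symbols of w are all 0's and |xy| ≤ p, y lies entirely in the leading 0-block: y = 0^k for some k with 1 ≤ k ≤ p.
Consider xy^2z = 0^{p+k} 1^p. Since k ≥ 1, the 0-count p+k exceeds the 1-count p, so i ≤ j fails; thus xy^2z ∉ L.
Contradiction. Therefore L is not regular.

0^{p+k} 1^p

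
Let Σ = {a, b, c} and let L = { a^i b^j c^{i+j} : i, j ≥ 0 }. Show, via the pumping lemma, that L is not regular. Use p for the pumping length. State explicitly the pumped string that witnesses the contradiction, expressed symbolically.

Suppose for contradiction that L is regular, and let p be the pumping length.
Take w = a^p b^p c^{2p} ∈ L (with i=j=p, i+j=2p), |w| = 4p ≥ p.
Write w = xyz as guaranteed by the lemma, with |xy| ≤ p and |y| ≥ 1.
Because |xy| ≤ p and w begins with p copies of a, we have y = a^k with 1 ≤ k ≤ p.
Consider xy^2z = a^{p+k} b^p c^{2p}. Now the a- and b-counts sum to 2p+k, but the c-count is 2p ≠ 2p+k. So xy^2z ∉ L.
Contradiction. Therefore L is not regular.

a^{p+k} b^p c^{2p}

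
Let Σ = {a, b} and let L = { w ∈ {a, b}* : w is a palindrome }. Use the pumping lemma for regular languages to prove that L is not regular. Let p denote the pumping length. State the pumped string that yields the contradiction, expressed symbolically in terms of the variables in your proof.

a^{p+k} b a^p

Assume L is regular. Let p be the pumping length given by the pumping lemma.
Take w = a^p b a^p, a palindrome of length 2p+1 ≥ p.
By the pumping lemma, w = xyz with |xy| ≤ p and y is nonempty.
Because |xy| ≤ p and w begins with p copies of a, we have y = a^k with 1 ≤ k ≤ p.
Pump with i = 2: xy^2z = a^{p+k} b a^p. Its reverse is a^p b a^{p+k}, which differs from xy^2z since k ≥ 1. So xy^2z is not a palindrome and xy^2z ∉ L.
This is a contradiction; hence L is not regular.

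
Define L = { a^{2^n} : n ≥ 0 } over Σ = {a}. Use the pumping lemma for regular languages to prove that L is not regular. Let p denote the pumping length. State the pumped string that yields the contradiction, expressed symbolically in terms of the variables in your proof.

Assume L is regular. Let p be the pumping length given by the pumping lemma.
Take w = a^{2^p} ∈ L with |w| = 2^p ≥ p.
Write w = xyz as guaranteed by the lemma, with |xy| ≤ p and y is nonempty.
Then y = a^k for some k with 1 ≤ k ≤ p.
Pump with i = 2: xy^2z = a^{2^p+k}. Since 1 ≤ k ≤ p < 2^p, we have 2^p < 2^p+k < 2^{p+1}, so 2^p+k is not a power of 2. So xy^2z ∉ L.
Contradiction. Therefore L is not regular.

a^{2^p+k}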